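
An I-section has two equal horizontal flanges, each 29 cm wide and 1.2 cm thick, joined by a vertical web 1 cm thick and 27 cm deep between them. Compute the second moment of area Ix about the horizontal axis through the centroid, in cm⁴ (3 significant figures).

Treat the section as a set of non-overlapping primitives; coordinates are from the bounding-box lower-left.
Bottom flange: 29 × 1.2, A = 34.8 cm², y = 0.6 cm, Ī = 4.176 cm⁴.
Web: 1 × 27, A = 27 cm², y = 14.7 cm, Ī = 1640.3 cm⁴.
Top flange: 29 × 1.2, A = 34.8 cm², y = 28.8 cm, Ī = 4.176 cm⁴.
By symmetry the centroid is at mid-height, ȳ = 14.7 cm.
Transfer each piece to the horizontal axis through the centroid using Ī + A·d² with d = y − 14.7:
  bottom flange: d = -14.1 cm → contributes +6922.8 cm⁴
  web: d = 0 cm → contributes +1640.3 cm⁴
  top flange: d = 14.1 cm → contributes +6922.8 cm⁴
Total I = 15 486 cm⁴.

Ix ≈ 1.55 × 10⁴ cm⁴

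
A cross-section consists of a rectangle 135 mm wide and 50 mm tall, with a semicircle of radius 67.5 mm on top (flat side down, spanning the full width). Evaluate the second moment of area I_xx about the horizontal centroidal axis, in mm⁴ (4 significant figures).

Split into non-overlapping primitives; take the origin at the lower-left of the bounding box.
Rectangular body: 135 × 50, A = 6 750 mm², y = 25 mm, Ī = 1 406 250 mm⁴.
Semicircular cap: semicircle r = 67.5, A = 7156.94 mm², y = 78.6479 mm, Ī = 2 278 490 mm⁴.
Centroid: ȳ = ΣA·y / ΣA = 52.6089 mm.
Transfer each piece to the horizontal centroidal axis using Ī + A·d² with d = y − 52.6089:
  rectangular body: d = -27.6089 mm → contributes +6 551 431 mm⁴
  semicircular cap: d = 26.039 mm → contributes +7 131 119 mm⁴
Total I = 13 682 550 mm⁴.

I_xx ≈ 1.368 × 10⁷ mm⁴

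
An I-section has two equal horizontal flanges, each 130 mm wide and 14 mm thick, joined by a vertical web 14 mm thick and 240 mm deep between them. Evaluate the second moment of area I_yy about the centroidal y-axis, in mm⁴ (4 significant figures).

I_yy ≈ 5.181 × 10⁶ mm⁴

Split into non-overlapping primitives; take the origin at the lower-left of the bounding box.
Bottom flange: 130 × 14, A = 1 820 mm², x = 65 mm, Ī = 2 563 167 mm⁴.
Web: 14 × 240, A = 3 360 mm², x = 65 mm, Ī = 54 880 mm⁴.
Top flange: 130 × 14, A = 1 820 mm², x = 65 mm, Ī = 2 563 167 mm⁴.
By symmetry the centroid is at mid-width, x̄ = 65 mm.
All pieces are centred on the centroidal y-axis, so I = ΣĪ = 5 181 213 mm⁴.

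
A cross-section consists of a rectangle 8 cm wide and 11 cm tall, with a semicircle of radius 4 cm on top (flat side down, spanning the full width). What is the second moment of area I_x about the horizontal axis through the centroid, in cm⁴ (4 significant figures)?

Break the section into simple shapes (no overlaps), measuring from the bottom-left corner of the bounding box.
Rectangular body: 8 × 11, A = 88 cm², y = 5.5 cm, Ī = 887.333 cm⁴.
Semicircular cap: semicircle r = 4, A = 25.1327 cm², y = 12.6977 cm, Ī = 28.0978 cm⁴.
Centroid: ȳ = ΣA·y / ΣA = 7.09898 cm.
Transfer each piece to the horizontal axis through the centroid using Ī + A·d² with d = y − 7.09898:
  rectangular body: d = -1.59898 cm → contributes +1112.33 cm⁴
  semicircular cap: d = 5.59867 cm → contributes +815.888 cm⁴
Total I = 1928.21 cm⁴.

I_x ≈ 1928 cm⁴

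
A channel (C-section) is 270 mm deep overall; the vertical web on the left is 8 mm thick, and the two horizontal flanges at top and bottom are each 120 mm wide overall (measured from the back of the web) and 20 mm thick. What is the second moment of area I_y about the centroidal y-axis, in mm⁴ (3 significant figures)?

I_y ≈ 9.94 × 10⁶ mm⁴

Decompose the section into non-overlapping parts with the origin at the bottom-left of its bounding rectangle.
Web: 8 × 270, A = 2 160 mm², x = 4 mm, Ī = 11 520 mm⁴.
Top flange (beyond web): 112 × 20, A = 2 240 mm², x = 64 mm, Ī = 2 341 547 mm⁴.
Bottom flange (beyond web): 112 × 20, A = 2 240 mm², x = 64 mm, Ī = 2 341 547 mm⁴.
Centroid: x̄ = ΣA·x / ΣA = 44.482 mm.
Transfer each piece to the centroidal y-axis using Ī + A·d² with d = x − 44.482:
  web: d = -40.482 mm → contributes +3 551 299 mm⁴
  top flange (beyond web): d = 19.518 mm → contributes +3 194 886 mm⁴
  bottom flange (beyond web): d = 19.518 mm → contributes +3 194 886 mm⁴
Total I = 9 941 071 mm⁴.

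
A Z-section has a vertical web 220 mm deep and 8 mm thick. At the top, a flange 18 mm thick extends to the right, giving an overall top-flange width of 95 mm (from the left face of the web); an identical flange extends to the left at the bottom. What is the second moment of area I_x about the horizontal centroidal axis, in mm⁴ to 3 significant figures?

I_x ≈ 3.91 × 10⁷ mm⁴

Split into non-overlapping primitives; take the origin at the lower-left of the bounding box.
Web: 8 × 220, A = 1 760 mm², y = 110 mm, Ī = 7 098 667 mm⁴.
Top flange (beyond web): 87 × 18, A = 1 566 mm², y = 211 mm, Ī = 42 282 mm⁴.
Bottom flange (beyond web): 87 × 18, A = 1 566 mm², y = 9 mm, Ī = 42 282 mm⁴.
Centroid: ȳ = ΣA·y / ΣA = 110 mm.
Transfer each piece to the horizontal centroidal axis using Ī + A·d² with d = y − 110:
  web: d = 0 mm → contributes +7 098 667 mm⁴
  top flange (beyond web): d = 101 mm → contributes +16 017 048 mm⁴
  bottom flange (beyond web): d = -101 mm → contributes +16 017 048 mm⁴
Total I = 39 132 763 mm⁴.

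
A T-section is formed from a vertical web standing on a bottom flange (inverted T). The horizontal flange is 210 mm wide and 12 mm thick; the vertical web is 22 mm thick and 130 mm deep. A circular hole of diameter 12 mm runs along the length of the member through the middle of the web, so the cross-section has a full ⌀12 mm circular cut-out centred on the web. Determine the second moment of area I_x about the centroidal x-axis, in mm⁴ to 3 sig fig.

Treat the section as a set of non-overlapping primitives; coordinates are from the bounding-box lower-left.
Flange: 210 × 12, A = 2 520 mm², y = 6 mm, Ī = 30 240 mm⁴.
Web: 22 × 130, A = 2 860 mm², y = 77 mm, Ī = 4 027 833 mm⁴.
Hole (subtracted): ⌀12, A = 113.1 mm², y = 77 mm, Ī = 1017.9 mm⁴.
Centroid: ȳ = ΣA·y / ΣA = 43.029 mm.
Transfer each piece to the centroidal x-axis using Ī + A·d² with d = y − 43.029:
  flange: d = -37.029 mm → contributes +3 485 599 mm⁴
  web: d = 33.971 mm → contributes +7 328 284 mm⁴
  hole: d = 33.971 mm → contributes −131 533 mm⁴
Total I = 10 682 350 mm⁴.

I_x ≈ 1.07 × 10⁷ mm⁴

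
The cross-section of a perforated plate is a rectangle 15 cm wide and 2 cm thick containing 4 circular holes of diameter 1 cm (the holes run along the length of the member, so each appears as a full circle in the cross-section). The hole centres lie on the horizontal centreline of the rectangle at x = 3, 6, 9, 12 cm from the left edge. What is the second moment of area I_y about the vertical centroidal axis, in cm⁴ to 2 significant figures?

I_y ≈ 530 cm⁴

Decompose the section into non-overlapping parts with the origin at the bottom-left of its bounding rectangle.
Plate: 15 × 2, A = 30 cm², x = 7.5 cm, Ī = 562.5 cm⁴.
Hole 1 (subtracted): ⌀1, A = 0.7854 cm², x = 3 cm, Ī = 0.04909 cm⁴.
Hole 2 (subtracted): ⌀1, A = 0.7854 cm², x = 6 cm, Ī = 0.04909 cm⁴.
Hole 3 (subtracted): ⌀1, A = 0.7854 cm², x = 9 cm, Ī = 0.04909 cm⁴.
Hole 4 (subtracted): ⌀1, A = 0.7854 cm², x = 12 cm, Ī = 0.04909 cm⁴.
By symmetry the centroid is at mid-width, x̄ = 7.5 cm.
Transfer each piece to the vertical centroidal axis using Ī + A·d² with d = x − 7.5:
  plate: d = 0 cm → contributes +562.5 cm⁴
  hole 1: d = -4.5 cm → contributes −15.95 cm⁴
  hole 2: d = -1.5 cm → contributes −1.816 cm⁴
  hole 3: d = 1.5 cm → contributes −1.816 cm⁴
  hole 4: d = 4.5 cm → contributes −15.95 cm⁴
Total I = 527 cm⁴.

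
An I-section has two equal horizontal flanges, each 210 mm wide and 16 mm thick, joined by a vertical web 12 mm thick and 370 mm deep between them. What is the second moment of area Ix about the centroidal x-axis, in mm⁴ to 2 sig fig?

Ix ≈ 3.0 × 10⁸ mm⁴

Split into non-overlapping primitives; take the origin at the lower-left of the bounding box.
Bottom flange: 210 × 16, A = 3 360 mm², y = 8 mm, Ī = 71 680 mm⁴.
Web: 12 × 370, A = 4 440 mm², y = 201 mm, Ī = 50 653 000 mm⁴.
Top flange: 210 × 16, A = 3 360 mm², y = 394 mm, Ī = 71 680 mm⁴.
By symmetry the centroid is at mid-height, ȳ = 201 mm.
Transfer each piece to the centroidal x-axis using Ī + A·d² with d = y − 201:
  bottom flange: d = -193 mm → contributes +125 228 320 mm⁴
  web: d = 0 mm → contributes +50 653 000 mm⁴
  top flange: d = 193 mm → contributes +125 228 320 mm⁴
Total I = 301 109 640 mm⁴.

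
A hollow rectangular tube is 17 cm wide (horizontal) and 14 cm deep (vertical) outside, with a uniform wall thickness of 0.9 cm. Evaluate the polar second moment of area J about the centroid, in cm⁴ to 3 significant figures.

Split into non-overlapping primitives; take the origin at the lower-left of the bounding box.
Outer rectangle: 17 × 14, A = 238 cm², y = 7 cm, Ī = 3887.3 cm⁴.
Inner void (subtracted): 15.2 × 12.2, A = 185.44 cm², y = 7 cm, Ī = 2300.1 cm⁴.
By symmetry the centroid is at mid-height, ȳ = 7 cm.
All pieces are centred on the centroidal x-axis, so I = ΣĪ (holes subtracted) = 1587.3 cm⁴.
Repeating about the centroidal y-axis gives I_y = 2161.5 cm⁴.
Polar second moment: J = I_x + I_y = 3748.8 cm⁴.

J ≈ 3750 cm⁴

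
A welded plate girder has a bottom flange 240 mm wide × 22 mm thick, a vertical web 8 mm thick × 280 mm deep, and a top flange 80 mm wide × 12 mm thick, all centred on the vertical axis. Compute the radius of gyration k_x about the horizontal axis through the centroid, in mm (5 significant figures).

Break the section into simple shapes (no overlaps), measuring from the bottom-left corner of the bounding box.
Bottom plate: 240 × 22, A = 5 280 mm², y = 11 mm, Ī = 212 960 mm⁴.
Web plate: 8 × 280, A = 2 240 mm², y = 162 mm, Ī = 14 634 667 mm⁴.
Top plate: 80 × 12, A = 960 mm², y = 308 mm, Ī = 11 520 mm⁴.
Centroid: ȳ = ΣA·y / ΣA = 84.50943 mm.
Transfer each piece to the horizontal axis through the centroid using Ī + A·d² with d = y − 84.50943:
  bottom plate: d = -73.50943 mm → contributes +28 744 163 mm⁴
  web plate: d = 77.49057 mm → contributes +28 085 391 mm⁴
  top plate: d = 223.4906 mm → contributes +47 961 632 mm⁴
Total I = 104 791 186 mm⁴.
Radius of gyration: k = √(I/A) = √(104 791 186 / 8 480) = 111.1641 mm.

k_x ≈ 111.16 mm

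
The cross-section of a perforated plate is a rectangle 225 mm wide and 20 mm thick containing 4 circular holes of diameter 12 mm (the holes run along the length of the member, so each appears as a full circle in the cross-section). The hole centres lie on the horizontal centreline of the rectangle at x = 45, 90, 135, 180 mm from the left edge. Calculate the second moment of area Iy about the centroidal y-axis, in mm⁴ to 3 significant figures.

Decompose the section into non-overlapping parts with the origin at the bottom-left of its bounding rectangle.
Plate: 225 × 20, A = 4 500 mm², x = 112.5 mm, Ī = 18 984 375 mm⁴.
Hole 1 (subtracted): ⌀12, A = 113.1 mm², x = 45 mm, Ī = 1017.9 mm⁴.
Hole 2 (subtracted): ⌀12, A = 113.1 mm², x = 90 mm, Ī = 1017.9 mm⁴.
Hole 3 (subtracted): ⌀12, A = 113.1 mm², x = 135 mm, Ī = 1017.9 mm⁴.
Hole 4 (subtracted): ⌀12, A = 113.1 mm², x = 180 mm, Ī = 1017.9 mm⁴.
By symmetry the centroid is at mid-width, x̄ = 112.5 mm.
Transfer each piece to the centroidal y-axis using Ī + A·d² with d = x − 112.5:
  plate: d = 0 mm → contributes +18 984 375 mm⁴
  hole 1: d = -67.5 mm → contributes −516 318 mm⁴
  hole 2: d = -22.5 mm → contributes −58 273 mm⁴
  hole 3: d = 22.5 mm → contributes −58 273 mm⁴
  hole 4: d = 67.5 mm → contributes −516 318 mm⁴
Total I = 17 835 193 mm⁴.

Iy ≈ 1.78 × 10⁷ mm⁴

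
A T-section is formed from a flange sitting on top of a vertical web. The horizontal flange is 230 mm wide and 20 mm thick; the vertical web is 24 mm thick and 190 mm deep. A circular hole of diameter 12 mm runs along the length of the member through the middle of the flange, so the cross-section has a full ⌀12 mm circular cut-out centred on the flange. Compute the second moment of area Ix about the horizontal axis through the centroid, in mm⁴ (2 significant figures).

Decompose the section into non-overlapping parts with the origin at the bottom-left of its bounding rectangle.
Flange: 230 × 20, A = 4 600 mm², y = 200 mm, Ī = 153 333 mm⁴.
Web: 24 × 190, A = 4 560 mm², y = 95 mm, Ī = 13 718 000 mm⁴.
Hole (subtracted): ⌀12, A = 113.1 mm², y = 200 mm, Ī = 1 018 mm⁴.
Centroid: ȳ = ΣA·y / ΣA = 147.1 mm.
Transfer each piece to the horizontal axis through the centroid using Ī + A·d² with d = y − 147.1:
  flange: d = 52.92 mm → contributes +13 037 795 mm⁴
  web: d = -52.08 mm → contributes +26 084 218 mm⁴
  hole: d = 52.92 mm → contributes −317 800 mm⁴
Total I = 38 804 213 mm⁴.

Ix ≈ 3.9 × 10⁷ mm⁴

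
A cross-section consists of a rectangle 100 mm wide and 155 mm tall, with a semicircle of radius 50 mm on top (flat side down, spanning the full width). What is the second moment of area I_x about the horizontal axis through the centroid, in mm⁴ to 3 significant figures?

Treat the section as a set of non-overlapping primitives; coordinates are from the bounding-box lower-left.
Rectangular body: 100 × 155, A = 15 500 mm², y = 77.5 mm, Ī = 31 032 292 mm⁴.
Semicircular cap: semicircle r = 50, A = 3 927 mm², y = 176.22 mm, Ī = 685 981 mm⁴.
Centroid: ȳ = ΣA·y / ΣA = 97.455 mm.
Transfer each piece to the horizontal axis through the centroid using Ī + A·d² with d = y − 97.455:
  rectangular body: d = -19.955 mm → contributes +37 204 726 mm⁴
  semicircular cap: d = 78.765 mm → contributes +25 048 843 mm⁴
Total I = 62 253 569 mm⁴.

I_x ≈ 6.23 × 10⁷ mm⁴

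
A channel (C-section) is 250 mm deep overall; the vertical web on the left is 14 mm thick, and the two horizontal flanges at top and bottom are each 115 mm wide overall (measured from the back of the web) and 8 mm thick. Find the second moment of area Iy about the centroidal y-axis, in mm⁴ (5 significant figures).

Iy ≈ 5.0861 × 10⁶ mm⁴

Break the section into simple shapes (no overlaps), measuring from the bottom-left corner of the bounding box.
Web: 14 × 250, A = 3 500 mm², x = 7 mm, Ī = 57166.67 mm⁴.
Top flange (beyond web): 101 × 8, A = 808 mm², x = 64.5 mm, Ī = 686867.3 mm⁴.
Bottom flange (beyond web): 101 × 8, A = 808 mm², x = 64.5 mm, Ī = 686867.3 mm⁴.
Centroid: x̄ = ΣA·x / ΣA = 25.16263 mm.
Transfer each piece to the centroidal y-axis using Ī + A·d² with d = x − 25.16263:
  web: d = -18.16263 mm → contributes +1 211 750 mm⁴
  top flange (beyond web): d = 39.33737 mm → contributes +1 937 190 mm⁴
  bottom flange (beyond web): d = 39.33737 mm → contributes +1 937 190 mm⁴
Total I = 5 086 130 mm⁴.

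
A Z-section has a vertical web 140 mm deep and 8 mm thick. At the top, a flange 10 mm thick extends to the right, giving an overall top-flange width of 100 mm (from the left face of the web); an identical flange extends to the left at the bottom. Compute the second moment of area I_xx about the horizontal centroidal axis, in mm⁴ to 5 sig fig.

Break the section into simple shapes (no overlaps), measuring from the bottom-left corner of the bounding box.
Web: 8 × 140, A = 1 120 mm², y = 70 mm, Ī = 1 829 333 mm⁴.
Top flange (beyond web): 92 × 10, A = 920 mm², y = 135 mm, Ī = 7666.667 mm⁴.
Bottom flange (beyond web): 92 × 10, A = 920 mm², y = 5 mm, Ī = 7666.667 mm⁴.
Centroid: ȳ = ΣA·y / ΣA = 70 mm.
Transfer each piece to the horizontal centroidal axis using Ī + A·d² with d = y − 70:
  web: d = 0 mm → contributes +1 829 333 mm⁴
  top flange (beyond web): d = 65 mm → contributes +3 894 667 mm⁴
  bottom flange (beyond web): d = -65 mm → contributes +3 894 667 mm⁴
Total I = 9 618 667 mm⁴.

I_xx ≈ 9.6187 × 10⁶ mm⁴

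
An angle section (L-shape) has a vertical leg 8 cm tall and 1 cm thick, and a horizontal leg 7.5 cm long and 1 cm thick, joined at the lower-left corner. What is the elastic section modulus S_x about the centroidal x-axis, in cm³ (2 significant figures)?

Decompose the section into non-overlapping parts with the origin at the bottom-left of its bounding rectangle.
Vertical leg: 1 × 8, A = 8 cm², y = 4 cm, Ī = 42.67 cm⁴.
Horizontal leg (remainder): 6.5 × 1, A = 6.5 cm², y = 0.5 cm, Ī = 0.5417 cm⁴.
Centroid: ȳ = ΣA·y / ΣA = 2.431 cm.
Transfer each piece to the centroidal x-axis using Ī + A·d² with d = y − 2.431:
  vertical leg: d = 1.569 cm → contributes +62.36 cm⁴
  horizontal leg (remainder): d = -1.931 cm → contributes +24.78 cm⁴
Total I = 87.14 cm⁴.
Extreme fibre distance c = 5.569 cm; S = I/c = 15.65 cm³.

S_x ≈ 16 cm³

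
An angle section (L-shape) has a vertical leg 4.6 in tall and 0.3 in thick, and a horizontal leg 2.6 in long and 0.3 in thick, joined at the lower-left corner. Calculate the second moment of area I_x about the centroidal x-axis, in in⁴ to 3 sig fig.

I_x ≈ 4.56 in⁴

Split into non-overlapping primitives; take the origin at the lower-left of the bounding box.
Vertical leg: 0.3 × 4.6, A = 1.38 in², y = 2.3 in, Ī = 2.4334 in⁴.
Horizontal leg (remainder): 2.3 × 0.3, A = 0.69 in², y = 0.15 in, Ī = 0.005175 in⁴.
Centroid: ȳ = ΣA·y / ΣA = 1.5833 in.
Transfer each piece to the centroidal x-axis using Ī + A·d² with d = y − 1.5833:
  vertical leg: d = 0.71667 in → contributes +3.1422 in⁴
  horizontal leg (remainder): d = -1.4333 in → contributes +1.4227 in⁴
Total I = 4.5649 in⁴.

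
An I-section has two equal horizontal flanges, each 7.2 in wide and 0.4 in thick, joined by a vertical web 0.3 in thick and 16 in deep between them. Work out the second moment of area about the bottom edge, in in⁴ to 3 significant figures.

Break the section into simple shapes (no overlaps), measuring from the bottom-left corner of the bounding box.
Bottom flange: 7.2 × 0.4, A = 2.88 in², y = 0.2 in, Ī = 0.0384 in⁴.
Web: 0.3 × 16, A = 4.8 in², y = 8.4 in, Ī = 102.4 in⁴.
Top flange: 7.2 × 0.4, A = 2.88 in², y = 16.6 in, Ī = 0.0384 in⁴.
Transfer each piece to a horizontal axis along the bottom face using Ī + A·d² with d = y − 0:
  bottom flange: d = 0.2 in → contributes +0.1536 in⁴
  web: d = 8.4 in → contributes +441.09 in⁴
  top flange: d = 16.6 in → contributes +793.65 in⁴
Total I = 1234.9 in⁴.

I_base ≈ 1230 in⁴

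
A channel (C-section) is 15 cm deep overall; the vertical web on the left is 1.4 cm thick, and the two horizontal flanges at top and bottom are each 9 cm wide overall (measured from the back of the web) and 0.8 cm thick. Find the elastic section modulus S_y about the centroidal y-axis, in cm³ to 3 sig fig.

S_y ≈ 32.8 cm³

Break the section into simple shapes (no overlaps), measuring from the bottom-left corner of the bounding box.
Web: 1.4 × 15, A = 21 cm², x = 0.7 cm, Ī = 3.43 cm⁴.
Top flange (beyond web): 7.6 × 0.8, A = 6.08 cm², x = 5.2 cm, Ī = 29.265 cm⁴.
Bottom flange (beyond web): 7.6 × 0.8, A = 6.08 cm², x = 5.2 cm, Ī = 29.265 cm⁴.
Centroid: x̄ = ΣA·x / ΣA = 2.3502 cm.
Transfer each piece to the centroidal y-axis using Ī + A·d² with d = x − 2.3502:
  web: d = -1.6502 cm → contributes +60.615 cm⁴
  top flange (beyond web): d = 2.8498 cm → contributes +78.644 cm⁴
  bottom flange (beyond web): d = 2.8498 cm → contributes +78.644 cm⁴
Total I = 217.9 cm⁴.
Extreme fibre distance c = 6.6498 cm; S = I/c = 32.768 cm³.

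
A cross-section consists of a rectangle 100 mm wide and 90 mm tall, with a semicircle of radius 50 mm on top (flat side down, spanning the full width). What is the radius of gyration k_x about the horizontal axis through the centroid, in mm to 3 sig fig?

k_x ≈ 38.1 mm

Split into non-overlapping primitives; take the origin at the lower-left of the bounding box.
Rectangular body: 100 × 90, A = 9 000 mm², y = 45 mm, Ī = 6 075 000 mm⁴.
Semicircular cap: semicircle r = 50, A = 3 927 mm², y = 111.22 mm, Ī = 685 981 mm⁴.
Centroid: ȳ = ΣA·y / ΣA = 65.117 mm.
Transfer each piece to the horizontal axis through the centroid using Ī + A·d² with d = y − 65.117:
  rectangular body: d = -20.117 mm → contributes +9 717 121 mm⁴
  semicircular cap: d = 46.104 mm → contributes +9 033 108 mm⁴
Total I = 18 750 229 mm⁴.
Radius of gyration: k = √(I/A) = √(18 750 229 / 12 927) = 38.085 mm.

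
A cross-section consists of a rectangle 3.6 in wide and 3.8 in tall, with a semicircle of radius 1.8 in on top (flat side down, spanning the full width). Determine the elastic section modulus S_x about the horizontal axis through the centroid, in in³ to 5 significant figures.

Split into non-overlapping primitives; take the origin at the lower-left of the bounding box.
Rectangular body: 3.6 × 3.8, A = 13.68 in², y = 1.9 in, Ī = 16.4616 in⁴.
Semicircular cap: semicircle r = 1.8, A = 5.08938 in², y = 4.563944 in, Ī = 1.152185 in⁴.
Centroid: ȳ = ΣA·y / ΣA = 2.622337 in.
Transfer each piece to the horizontal axis through the centroid using Ī + A·d² with d = y − 2.622337:
  rectangular body: d = -0.7223372 in → contributes +23.59943 in⁴
  semicircular cap: d = 1.941606 in → contributes +20.33831 in⁴
Total I = 43.93774 in⁴.
Extreme fibre distance c = 2.977663 in; S = I/c = 14.75578 in³.

S_x ≈ 14.756 in³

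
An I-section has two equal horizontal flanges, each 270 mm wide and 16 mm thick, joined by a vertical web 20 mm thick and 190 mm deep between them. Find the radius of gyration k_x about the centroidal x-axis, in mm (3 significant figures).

Treat the section as a set of non-overlapping primitives; coordinates are from the bounding-box lower-left.
Bottom flange: 270 × 16, A = 4 320 mm², y = 8 mm, Ī = 92 160 mm⁴.
Web: 20 × 190, A = 3 800 mm², y = 111 mm, Ī = 11 431 667 mm⁴.
Top flange: 270 × 16, A = 4 320 mm², y = 214 mm, Ī = 92 160 mm⁴.
By symmetry the centroid is at mid-height, ȳ = 111 mm.
Transfer each piece to the centroidal x-axis using Ī + A·d² with d = y − 111:
  bottom flange: d = -103 mm → contributes +45 923 040 mm⁴
  web: d = 0 mm → contributes +11 431 667 mm⁴
  top flange: d = 103 mm → contributes +45 923 040 mm⁴
Total I = 103 277 747 mm⁴.
Radius of gyration: k = √(I/A) = √(103 277 747 / 12 440) = 91.116 mm.

k_x ≈ 91.1 mm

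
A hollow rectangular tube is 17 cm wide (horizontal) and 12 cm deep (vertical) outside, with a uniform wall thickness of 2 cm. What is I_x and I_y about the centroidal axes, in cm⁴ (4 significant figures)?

Decompose the section into non-overlapping parts with the origin at the bottom-left of its bounding rectangle.
Outer rectangle: 17 × 12, A = 204 cm², y = 6 cm, Ī = 2 448 cm⁴.
Inner void (subtracted): 13 × 8, A = 104 cm², y = 6 cm, Ī = 554.667 cm⁴.
By symmetry the centroid is at mid-height, ȳ = 6 cm.
All pieces are centred on the centroidal x-axis, so I = ΣĪ (holes subtracted) = 1893.33 cm⁴.
Repeating about the centroidal y-axis gives I_y = 3448.33 cm⁴.

I_x ≈ 1893 cm⁴, I_y ≈ 3448 cm⁴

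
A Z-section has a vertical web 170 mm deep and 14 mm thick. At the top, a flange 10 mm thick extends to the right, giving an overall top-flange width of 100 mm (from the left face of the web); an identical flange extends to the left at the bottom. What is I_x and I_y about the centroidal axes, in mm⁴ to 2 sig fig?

I_x ≈ 1.7 × 10⁷ mm⁴, I_y ≈ 5.4 × 10⁶ mm⁴

Treat the section as a set of non-overlapping primitives; coordinates are from the bounding-box lower-left.
Web: 14 × 170, A = 2 380 mm², y = 85 mm, Ī = 5 731 833 mm⁴.
Top flange (beyond web): 86 × 10, A = 860 mm², y = 165 mm, Ī = 7 167 mm⁴.
Bottom flange (beyond web): 86 × 10, A = 860 mm², y = 5 mm, Ī = 7 167 mm⁴.
Centroid: ȳ = ΣA·y / ΣA = 85 mm.
Transfer each piece to the centroidal x-axis using Ī + A·d² with d = y − 85:
  web: d = 0 mm → contributes +5 731 833 mm⁴
  top flange (beyond web): d = 80 mm → contributes +5 511 167 mm⁴
  bottom flange (beyond web): d = -80 mm → contributes +5 511 167 mm⁴
Total I = 16 754 167 mm⁴.
For the y-axis: x̄ = 93 mm.
Repeating about the centroidal y-axis gives I_y = 5 398 967 mm⁴.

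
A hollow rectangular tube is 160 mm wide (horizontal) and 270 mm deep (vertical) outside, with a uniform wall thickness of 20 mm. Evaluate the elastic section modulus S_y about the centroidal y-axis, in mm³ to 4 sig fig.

Treat the section as a set of non-overlapping primitives; coordinates are from the bounding-box lower-left.
Outer rectangle: 160 × 270, A = 43 200 mm², x = 80 mm, Ī = 92 160 000 mm⁴.
Inner void (subtracted): 120 × 230, A = 27 600 mm², x = 80 mm, Ī = 33 120 000 mm⁴.
By symmetry the centroid is at mid-width, x̄ = 80 mm.
All pieces are centred on the centroidal y-axis, so I = ΣĪ (holes subtracted) = 59 040 000 mm⁴.
Extreme fibre distance c = 80 mm; S = I/c = 738 000 mm³.

S_y ≈ 7.380 × 10⁵ mm³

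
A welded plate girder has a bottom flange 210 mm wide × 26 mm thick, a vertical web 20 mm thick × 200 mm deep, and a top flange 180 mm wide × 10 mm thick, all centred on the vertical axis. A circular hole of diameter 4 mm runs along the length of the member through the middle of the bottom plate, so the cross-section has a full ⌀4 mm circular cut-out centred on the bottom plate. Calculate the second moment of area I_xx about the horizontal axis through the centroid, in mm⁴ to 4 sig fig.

Split into non-overlapping primitives; take the origin at the lower-left of the bounding box.
Bottom plate: 210 × 26, A = 5 460 mm², y = 13 mm, Ī = 307 580 mm⁴.
Web plate: 20 × 200, A = 4 000 mm², y = 126 mm, Ī = 13 333 333 mm⁴.
Top plate: 180 × 10, A = 1 800 mm², y = 231 mm, Ī = 15 000 mm⁴.
Hole (subtracted): ⌀4, A = 12.5664 mm², y = 13 mm, Ī = 12.5664 mm⁴.
Centroid: ȳ = ΣA·y / ΣA = 88.0749 mm.
Transfer each piece to the horizontal axis through the centroid using Ī + A·d² with d = y − 88.0749:
  bottom plate: d = -75.0749 mm → contributes +31 081 457 mm⁴
  web plate: d = 37.9251 mm → contributes +19 086 585 mm⁴
  top plate: d = 142.925 mm → contributes +36 784 650 mm⁴
  hole: d = -75.0749 mm → contributes −70839.7 mm⁴
Total I = 86 881 852 mm⁴.

I_xx ≈ 8.688 × 10⁷ mm⁴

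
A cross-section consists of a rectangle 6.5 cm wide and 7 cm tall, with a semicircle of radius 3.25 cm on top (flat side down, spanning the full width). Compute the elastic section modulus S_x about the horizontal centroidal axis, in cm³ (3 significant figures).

Split into non-overlapping primitives; take the origin at the lower-left of the bounding box.
Rectangular body: 6.5 × 7, A = 45.5 cm², y = 3.5 cm, Ī = 185.79 cm⁴.
Semicircular cap: semicircle r = 3.25, A = 16.592 cm², y = 8.3793 cm, Ī = 12.245 cm⁴.
Centroid: ȳ = ΣA·y / ΣA = 4.8038 cm.
Transfer each piece to the horizontal centroidal axis using Ī + A·d² with d = y − 4.8038:
  rectangular body: d = -1.3038 cm → contributes +263.14 cm⁴
  semicircular cap: d = 3.5755 cm → contributes +224.36 cm⁴
Total I = 487.5 cm⁴.
Extreme fibre distance c = 5.4462 cm; S = I/c = 89.512 cm³.

S_x ≈ 89.5 cm³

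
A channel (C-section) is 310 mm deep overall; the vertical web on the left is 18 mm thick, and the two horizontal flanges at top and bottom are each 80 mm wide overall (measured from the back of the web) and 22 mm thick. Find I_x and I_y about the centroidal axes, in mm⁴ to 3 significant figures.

Split into non-overlapping primitives; take the origin at the lower-left of the bounding box.
Web: 18 × 310, A = 5 580 mm², y = 155 mm, Ī = 44 686 500 mm⁴.
Top flange (beyond web): 62 × 22, A = 1 364 mm², y = 299 mm, Ī = 55 015 mm⁴.
Bottom flange (beyond web): 62 × 22, A = 1 364 mm², y = 11 mm, Ī = 55 015 mm⁴.
By symmetry the centroid is at mid-height, ȳ = 155 mm.
Transfer each piece to the centroidal x-axis using Ī + A·d² with d = y − 155:
  web: d = 0 mm → contributes +44 686 500 mm⁴
  top flange (beyond web): d = 144 mm → contributes +28 338 919 mm⁴
  bottom flange (beyond web): d = -144 mm → contributes +28 338 919 mm⁴
Total I = 101 364 337 mm⁴.
For the y-axis: x̄ = 22.134 mm.
Repeating about the centroidal y-axis gives I_y = 3 956 111 mm⁴.

I_x ≈ 1.01 × 10⁸ mm⁴, I_y ≈ 3.96 × 10⁶ mm⁴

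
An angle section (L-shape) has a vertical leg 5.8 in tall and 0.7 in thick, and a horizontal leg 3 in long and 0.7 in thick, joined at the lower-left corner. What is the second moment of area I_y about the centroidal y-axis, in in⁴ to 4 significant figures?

I_y ≈ 3.469 in⁴

Decompose the section into non-overlapping parts with the origin at the bottom-left of its bounding rectangle.
Vertical leg: 0.7 × 5.8, A = 4.06 in², x = 0.35 in, Ī = 0.165783 in⁴.
Horizontal leg (remainder): 2.3 × 0.7, A = 1.61 in², x = 1.85 in, Ī = 0.709742 in⁴.
Centroid: x̄ = ΣA·x / ΣA = 0.775926 in.
Transfer each piece to the centroidal y-axis using Ī + A·d² with d = x − 0.775926:
  vertical leg: d = -0.425926 in → contributes +0.90232 in⁴
  horizontal leg (remainder): d = 1.07407 in → contributes +2.56709 in⁴
Total I = 3.46941 in⁴.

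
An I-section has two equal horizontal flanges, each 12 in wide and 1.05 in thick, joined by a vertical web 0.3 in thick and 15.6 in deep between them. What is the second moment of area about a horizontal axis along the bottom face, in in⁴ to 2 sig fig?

Break the section into simple shapes (no overlaps), measuring from the bottom-left corner of the bounding box.
Bottom flange: 12 × 1.05, A = 12.6 in², y = 0.525 in, Ī = 1.158 in⁴.
Web: 0.3 × 15.6, A = 4.68 in², y = 8.85 in, Ī = 94.91 in⁴.
Top flange: 12 × 1.05, A = 12.6 in², y = 17.18 in, Ī = 1.158 in⁴.
Transfer each piece to the base of the section using Ī + A·d² with d = y − 0:
  bottom flange: d = 0.525 in → contributes +4.631 in⁴
  web: d = 8.85 in → contributes +461.5 in⁴
  top flange: d = 17.18 in → contributes +3 718 in⁴
Total I = 4 184 in⁴.

I_base ≈ 4200 in⁴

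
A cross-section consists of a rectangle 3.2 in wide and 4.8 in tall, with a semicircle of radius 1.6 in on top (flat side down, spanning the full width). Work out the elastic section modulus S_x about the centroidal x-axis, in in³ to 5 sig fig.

S_x ≈ 17.977 in³

Decompose the section into non-overlapping parts with the origin at the bottom-left of its bounding rectangle.
Rectangular body: 3.2 × 4.8, A = 15.36 in², y = 2.4 in, Ī = 29.4912 in⁴.
Semicircular cap: semicircle r = 1.6, A = 4.021239 in², y = 5.479061 in, Ī = 0.7193032 in⁴.
Centroid: ȳ = ΣA·y / ΣA = 3.038847 in.
Transfer each piece to the centroidal x-axis using Ī + A·d² with d = y − 3.038847:
  rectangular body: d = -0.6388466 in → contributes +35.76 in⁴
  semicircular cap: d = 2.440214 in → contributes +24.66436 in⁴
Total I = 60.42436 in⁴.
Extreme fibre distance c = 3.361153 in; S = I/c = 17.97727 in³.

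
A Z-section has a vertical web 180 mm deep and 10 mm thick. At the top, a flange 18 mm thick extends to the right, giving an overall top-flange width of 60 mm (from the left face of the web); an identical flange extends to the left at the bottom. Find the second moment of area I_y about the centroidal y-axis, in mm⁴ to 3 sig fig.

I_y ≈ 2.01 × 10⁶ mm⁴

Decompose the section into non-overlapping parts with the origin at the bottom-left of its bounding rectangle.
Web: 10 × 180, A = 1 800 mm², x = 55 mm, Ī = 15 000 mm⁴.
Top flange (beyond web): 50 × 18, A = 900 mm², x = 85 mm, Ī = 187 500 mm⁴.
Bottom flange (beyond web): 50 × 18, A = 900 mm², x = 25 mm, Ī = 187 500 mm⁴.
Centroid: x̄ = ΣA·x / ΣA = 55 mm.
Transfer each piece to the centroidal y-axis using Ī + A·d² with d = x − 55:
  web: d = 0 mm → contributes +15 000 mm⁴
  top flange (beyond web): d = 30 mm → contributes +997 500 mm⁴
  bottom flange (beyond web): d = -30 mm → contributes +997 500 mm⁴
Total I = 2 010 000 mm⁴.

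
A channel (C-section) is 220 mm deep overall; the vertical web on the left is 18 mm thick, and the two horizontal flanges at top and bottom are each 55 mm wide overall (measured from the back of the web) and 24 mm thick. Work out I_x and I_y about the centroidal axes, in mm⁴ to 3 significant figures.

Split into non-overlapping primitives; take the origin at the lower-left of the bounding box.
Web: 18 × 220, A = 3 960 mm², y = 110 mm, Ī = 15 972 000 mm⁴.
Top flange (beyond web): 37 × 24, A = 888 mm², y = 208 mm, Ī = 42 624 mm⁴.
Bottom flange (beyond web): 37 × 24, A = 888 mm², y = 12 mm, Ī = 42 624 mm⁴.
By symmetry the centroid is at mid-height, ȳ = 110 mm.
Transfer each piece to the centroidal x-axis using Ī + A·d² with d = y − 110:
  web: d = 0 mm → contributes +15 972 000 mm⁴
  top flange (beyond web): d = 98 mm → contributes +8 570 976 mm⁴
  bottom flange (beyond web): d = -98 mm → contributes +8 570 976 mm⁴
Total I = 33 113 952 mm⁴.
For the y-axis: x̄ = 17.515 mm.
Repeating about the centroidal y-axis gives I_y = 1 236 777 mm⁴.

I_x ≈ 3.31 × 10⁷ mm⁴, I_y ≈ 1.24 × 10⁶ mm⁴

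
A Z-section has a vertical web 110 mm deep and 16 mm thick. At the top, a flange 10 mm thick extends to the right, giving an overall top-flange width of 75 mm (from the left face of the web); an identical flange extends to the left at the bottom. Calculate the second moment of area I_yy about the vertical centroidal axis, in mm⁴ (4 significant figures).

I_yy ≈ 2.039 × 10⁶ mm⁴

Treat the section as a set of non-overlapping primitives; coordinates are from the bounding-box lower-left.
Web: 16 × 110, A = 1 760 mm², x = 67 mm, Ī = 37546.7 mm⁴.
Top flange (beyond web): 59 × 10, A = 590 mm², x = 104.5 mm, Ī = 171 149 mm⁴.
Bottom flange (beyond web): 59 × 10, A = 590 mm², x = 29.5 mm, Ī = 171 149 mm⁴.
Centroid: x̄ = ΣA·x / ΣA = 67 mm.
Transfer each piece to the vertical centroidal axis using Ī + A·d² with d = x − 67:
  web: d = 0 mm → contributes +37546.7 mm⁴
  top flange (beyond web): d = 37.5 mm → contributes +1 000 837 mm⁴
  bottom flange (beyond web): d = -37.5 mm → contributes +1 000 837 mm⁴
Total I = 2 039 220 mm⁴.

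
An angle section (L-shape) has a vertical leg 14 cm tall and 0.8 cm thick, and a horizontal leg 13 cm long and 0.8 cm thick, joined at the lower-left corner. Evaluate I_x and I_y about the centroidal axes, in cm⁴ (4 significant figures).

I_x ≈ 410.6 cm⁴, I_y ≈ 342.0 cm⁴

Split into non-overlapping primitives; take the origin at the lower-left of the bounding box.
Vertical leg: 0.8 × 14, A = 11.2 cm², y = 7 cm, Ī = 182.933 cm⁴.
Horizontal leg (remainder): 12.2 × 0.8, A = 9.76 cm², y = 0.4 cm, Ī = 0.520533 cm⁴.
Centroid: ȳ = ΣA·y / ΣA = 3.92672 cm.
Transfer each piece to the centroidal x-axis using Ī + A·d² with d = y − 3.92672:
  vertical leg: d = 3.07328 cm → contributes +288.718 cm⁴
  horizontal leg (remainder): d = -3.52672 cm → contributes +121.913 cm⁴
Total I = 410.631 cm⁴.
For the y-axis: x̄ = 3.42672 cm.
Repeating about the centroidal y-axis gives I_y = 341.999 cm⁴.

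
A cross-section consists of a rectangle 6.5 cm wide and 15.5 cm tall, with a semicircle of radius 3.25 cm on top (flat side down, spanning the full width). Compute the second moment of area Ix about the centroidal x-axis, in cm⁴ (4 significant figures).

Split into non-overlapping primitives; take the origin at the lower-left of the bounding box.
Rectangular body: 6.5 × 15.5, A = 100.75 cm², y = 7.75 cm, Ī = 2017.1 cm⁴.
Semicircular cap: semicircle r = 3.25, A = 16.5915 cm², y = 16.8793 cm, Ī = 12.2452 cm⁴.
Centroid: ȳ = ΣA·y / ΣA = 9.04085 cm.
Transfer each piece to the centroidal x-axis using Ī + A·d² with d = y − 9.04085:
  rectangular body: d = -1.29085 cm → contributes +2184.98 cm⁴
  semicircular cap: d = 7.8385 cm → contributes +1031.66 cm⁴
Total I = 3216.64 cm⁴.

Ix ≈ 3217 cm⁴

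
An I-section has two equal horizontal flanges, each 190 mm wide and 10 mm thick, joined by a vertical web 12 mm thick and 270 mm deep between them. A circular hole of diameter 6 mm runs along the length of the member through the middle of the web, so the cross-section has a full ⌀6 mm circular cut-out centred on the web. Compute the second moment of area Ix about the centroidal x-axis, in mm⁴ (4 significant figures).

Break the section into simple shapes (no overlaps), measuring from the bottom-left corner of the bounding box.
Bottom flange: 190 × 10, A = 1 900 mm², y = 5 mm, Ī = 15833.3 mm⁴.
Web: 12 × 270, A = 3 240 mm², y = 145 mm, Ī = 19 683 000 mm⁴.
Top flange: 190 × 10, A = 1 900 mm², y = 285 mm, Ī = 15833.3 mm⁴.
Hole (subtracted): ⌀6, A = 28.2743 mm², y = 145 mm, Ī = 63.6173 mm⁴.
By symmetry the centroid is at mid-height, ȳ = 145 mm.
Transfer each piece to the centroidal x-axis using Ī + A·d² with d = y − 145:
  bottom flange: d = -140 mm → contributes +37 255 833 mm⁴
  web: d = 0 mm → contributes +19 683 000 mm⁴
  top flange: d = 140 mm → contributes +37 255 833 mm⁴
  hole: d = 0 mm → contributes −63.6173 mm⁴
Total I = 94 194 603 mm⁴.

Ix ≈ 9.419 × 10⁷ mm⁴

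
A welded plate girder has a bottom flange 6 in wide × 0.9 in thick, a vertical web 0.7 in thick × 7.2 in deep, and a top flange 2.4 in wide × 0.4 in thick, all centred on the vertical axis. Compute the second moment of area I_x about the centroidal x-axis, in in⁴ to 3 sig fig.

Treat the section as a set of non-overlapping primitives; coordinates are from the bounding-box lower-left.
Bottom plate: 6 × 0.9, A = 5.4 in², y = 0.45 in, Ī = 0.3645 in⁴.
Web plate: 0.7 × 7.2, A = 5.04 in², y = 4.5 in, Ī = 21.773 in⁴.
Top plate: 2.4 × 0.4, A = 0.96 in², y = 8.3 in, Ī = 0.0128 in⁴.
Centroid: ȳ = ΣA·y / ΣA = 2.9016 in.
Transfer each piece to the centroidal x-axis using Ī + A·d² with d = y − 2.9016:
  bottom plate: d = -2.4516 in → contributes +32.82 in⁴
  web plate: d = 1.5984 in → contributes +34.65 in⁴
  top plate: d = 5.3984 in → contributes +27.99 in⁴
Total I = 95.46 in⁴.

I_x ≈ 95.5 in⁴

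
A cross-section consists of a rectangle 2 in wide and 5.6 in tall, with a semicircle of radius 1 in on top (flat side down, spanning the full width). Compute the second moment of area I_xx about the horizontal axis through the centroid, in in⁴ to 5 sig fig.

Split into non-overlapping primitives; take the origin at the lower-left of the bounding box.
Rectangular body: 2 × 5.6, A = 11.2 in², y = 2.8 in, Ī = 29.26933 in⁴.
Semicircular cap: semicircle r = 1, A = 1.570796 in², y = 6.024413 in, Ī = 0.109757 in⁴.
Centroid: ȳ = ΣA·y / ΣA = 3.1966 in.
Transfer each piece to the horizontal axis through the centroid using Ī + A·d² with d = y − 3.1966:
  rectangular body: d = -0.3965999 in → contributes +31.031 in⁴
  semicircular cap: d = 2.827813 in → contributes +12.67067 in⁴
Total I = 43.70167 in⁴.

I_xx ≈ 43.702 in⁴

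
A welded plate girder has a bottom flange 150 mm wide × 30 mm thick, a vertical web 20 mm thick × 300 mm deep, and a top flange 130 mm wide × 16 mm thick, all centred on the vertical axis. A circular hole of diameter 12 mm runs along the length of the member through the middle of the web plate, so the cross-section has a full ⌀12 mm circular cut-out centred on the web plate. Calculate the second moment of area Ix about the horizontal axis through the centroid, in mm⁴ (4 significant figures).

Ix ≈ 2.061 × 10⁸ mm⁴

Treat the section as a set of non-overlapping primitives; coordinates are from the bounding-box lower-left.
Bottom plate: 150 × 30, A = 4 500 mm², y = 15 mm, Ī = 337 500 mm⁴.
Web plate: 20 × 300, A = 6 000 mm², y = 180 mm, Ī = 45 000 000 mm⁴.
Top plate: 130 × 16, A = 2 080 mm², y = 338 mm, Ī = 44373.3 mm⁴.
Hole (subtracted): ⌀12, A = 113.097 mm², y = 180 mm, Ī = 1017.88 mm⁴.
Centroid: ȳ = ΣA·y / ΣA = 146.803 mm.
Transfer each piece to the horizontal axis through the centroid using Ī + A·d² with d = y − 146.803:
  bottom plate: d = -131.803 mm → contributes +78 511 997 mm⁴
  web plate: d = 33.1967 mm → contributes +51 612 124 mm⁴
  top plate: d = 191.197 mm → contributes +76 081 222 mm⁴
  hole: d = 33.1967 mm → contributes −125 653 mm⁴
Total I = 206 079 690 mm⁴.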